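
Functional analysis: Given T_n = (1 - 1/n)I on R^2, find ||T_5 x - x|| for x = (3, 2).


T_5 x - x = (1 - 1/5)x - x = -x/5
||x|| = sqrt(13) = 3.6056
||T_5 x - x|| = ||x||/5 = 3.6056/5 = 0.7211

0.7211


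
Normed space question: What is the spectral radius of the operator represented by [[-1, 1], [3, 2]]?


For a 2x2 matrix, eigenvalues satisfy lambda^2 - (trace)*lambda + det = 0
trace = -1 + 2 = 1
det = -1*2 - 1*3 = -5
discriminant = 1^2 - 4*(-5) = 21
spectral radius = max |eigenvalue| = 2.7913

2.7913


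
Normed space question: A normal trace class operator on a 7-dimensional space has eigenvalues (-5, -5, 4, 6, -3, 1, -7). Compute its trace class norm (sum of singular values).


For a normal operator, singular values equal |eigenvalues|.
Trace norm = sum |lambda_i| = 5 + 5 + 4 + 6 + 3 + 1 + 7
= 31

31


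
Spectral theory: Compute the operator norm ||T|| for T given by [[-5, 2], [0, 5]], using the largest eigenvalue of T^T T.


A^T A = [[25, -10], [-10, 29]]
trace(A^T A) = 54, det(A^T A) = 625
discriminant = 54^2 - 4*625 = 416
Largest eigenvalue of A^T A = (trace + sqrt(disc))/2 = 37.1980
||T|| = sqrt(37.1980) = 6.0990

6.0990


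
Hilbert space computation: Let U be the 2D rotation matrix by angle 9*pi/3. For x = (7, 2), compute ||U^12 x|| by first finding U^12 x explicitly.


U is a rotation by theta = 9*pi/3
U^12 = rotation by 12*theta = 108*pi/3 = 0*pi/3 (mod 2*pi)
cos(0*pi/3) = 1.0000, sin(0*pi/3) = 0.0000
U^12 x = (1.0000 * 7 - 0.0000 * 2, 0.0000 * 7 + 1.0000 * 2)
= (7.0000, 2.0000)
||U^12 x|| = sqrt(7.0000^2 + 2.0000^2) = sqrt(53.0000) = 7.2801

7.2801


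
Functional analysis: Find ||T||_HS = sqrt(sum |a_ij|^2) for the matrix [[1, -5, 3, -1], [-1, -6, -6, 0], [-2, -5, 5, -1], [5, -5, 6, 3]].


The Hilbert-Schmidt norm is sqrt(sum of squares of all entries).
Sum of squares = 1^2 + (-5)^2 + 3^2 + (-1)^2 + (-1)^2 + (-6)^2 + (-6)^2 + 0^2 + (-2)^2 + (-5)^2 + 5^2 + (-1)^2 + 5^2 + (-5)^2 + 6^2 + 3^2
= 1 + 25 + 9 + 1 + 1 + 36 + 36 + 0 + 4 + 25 + 25 + 1 + 25 + 25 + 36 + 9 = 259
||T||_HS = sqrt(259) = 16.0935

16.0935


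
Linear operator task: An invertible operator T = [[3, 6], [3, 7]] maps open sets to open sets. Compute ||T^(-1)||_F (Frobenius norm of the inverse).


det(T) = 3*7 - 6*3 = 3
T^(-1) = (1/3) * [[7, -6], [-3, 3]] = [[2.3333, -2.0000], [-1.0000, 1.0000]]
||T^(-1)||_F^2 = 2.3333^2 + (-2.0000)^2 + (-1.0000)^2 + 1.0000^2 = 11.4444
||T^(-1)||_F = sqrt(11.4444) = 3.3830

3.3830


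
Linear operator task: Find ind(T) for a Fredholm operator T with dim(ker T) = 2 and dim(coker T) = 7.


The Fredholm index is defined as ind(T) = dim(ker T) - dim(coker T)
= 2 - 7
= -5

-5


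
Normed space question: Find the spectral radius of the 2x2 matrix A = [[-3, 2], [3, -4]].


For a 2x2 matrix, eigenvalues satisfy lambda^2 - (trace)*lambda + det = 0
trace = -3 + -4 = -7
det = -3*-4 - 2*3 = 6
discriminant = (-7)^2 - 4*(6) = 25
spectral radius = max |eigenvalue| = 6.0000

6.0000


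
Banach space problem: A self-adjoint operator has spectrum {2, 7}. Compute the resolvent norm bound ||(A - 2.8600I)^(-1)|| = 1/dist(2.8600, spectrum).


dist(2.8600, {2, 7}) = min(|2.8600 - 2|, |2.8600 - 7|)
= min(0.8600, 4.1400) = 0.8600
Resolvent bound = 1/0.8600 = 1.1628

1.1628


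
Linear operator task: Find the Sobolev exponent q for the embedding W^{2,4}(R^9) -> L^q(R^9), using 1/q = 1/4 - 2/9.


Using the Sobolev embedding formula: 1/q = 1/p - k/n
1/q = 1/4 - 2/9 = 1/36
q = 1/(1/36) = 36

36.0000


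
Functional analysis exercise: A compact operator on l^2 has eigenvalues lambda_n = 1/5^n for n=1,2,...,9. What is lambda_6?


The eigenvalue formula gives lambda_6 = 1/5^6
= 1/15625
= 6.4000e-05

6.4000e-05


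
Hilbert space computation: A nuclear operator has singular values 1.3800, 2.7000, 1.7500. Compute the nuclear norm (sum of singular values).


The nuclear norm is the sum of all singular values.
||T||_1 = 1.3800 + 2.7000 + 1.7500
= 5.8300

5.8300


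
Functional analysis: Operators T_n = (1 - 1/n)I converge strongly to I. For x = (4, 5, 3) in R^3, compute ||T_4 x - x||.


T_4 x - x = (1 - 1/4)x - x = -x/4
||x|| = sqrt(50) = 7.0711
||T_4 x - x|| = ||x||/4 = 7.0711/4 = 1.7678

1.7678


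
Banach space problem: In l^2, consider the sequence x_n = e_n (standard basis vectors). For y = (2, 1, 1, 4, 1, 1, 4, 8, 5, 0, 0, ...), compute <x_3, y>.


x_3 = e_3 is the standard basis vector with 1 in position 3.
<x_3, y> = y_3 = 1
As n -> infinity, <x_n, y> -> 0, confirming weak convergence of (x_n) to 0.

1


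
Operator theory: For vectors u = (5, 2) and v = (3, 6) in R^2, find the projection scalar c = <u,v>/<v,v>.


Computing <u,v> = 5*3 + 2*6 = 27
Computing <v,v> = 3^2 + 6^2 = 45
Projection coefficient = 27/45 = 0.6000

0.6000


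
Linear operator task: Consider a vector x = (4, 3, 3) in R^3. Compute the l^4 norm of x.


The l^4 norm = (sum |x_i|^4)^(1/4)
Sum of 4th powers = 256 + 81 + 81 = 418
||x||_4 = (418)^(1/4) = 4.5216

4.5216


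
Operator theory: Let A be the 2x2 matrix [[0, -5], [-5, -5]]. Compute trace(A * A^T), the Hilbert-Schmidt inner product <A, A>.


trace(A * A^T) = sum of squares of all entries
= 0^2 + (-5)^2 + (-5)^2 + (-5)^2
= 0 + 25 + 25 + 25
= 75

75


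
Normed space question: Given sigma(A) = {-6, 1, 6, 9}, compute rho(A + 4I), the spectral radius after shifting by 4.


Spectrum of A + 4I = {-2, 5, 10, 13}
Spectral radius = max |lambda| over the shifted spectrum
= max(2, 5, 10, 13) = 13

13


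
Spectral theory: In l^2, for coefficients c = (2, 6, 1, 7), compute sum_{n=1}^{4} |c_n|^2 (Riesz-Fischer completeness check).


sum |c_n|^2 = 2^2 + 6^2 + 1^2 + 7^2
= 4 + 36 + 1 + 49
= 90

90


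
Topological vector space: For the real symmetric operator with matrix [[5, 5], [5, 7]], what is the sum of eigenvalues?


For a self-adjoint (symmetric) matrix, the eigenvalues are real.
The sum of eigenvalues equals the trace of the matrix.
trace = 5 + 7 = 12

12


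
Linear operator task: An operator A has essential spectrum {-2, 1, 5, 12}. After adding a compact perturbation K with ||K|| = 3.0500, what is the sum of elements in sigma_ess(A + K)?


By Weyl's theorem, the essential spectrum is invariant under compact perturbations.
sigma_ess(A + K) = sigma_ess(A) = {-2, 1, 5, 12}
Sum = -2 + 1 + 5 + 12 = 16

16


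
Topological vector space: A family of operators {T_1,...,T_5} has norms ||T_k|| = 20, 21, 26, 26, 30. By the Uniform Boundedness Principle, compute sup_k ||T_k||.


By the Uniform Boundedness Principle, the supremum of norms is finite.
sup_k ||T_k|| = max(20, 21, 26, 26, 30) = 30

30


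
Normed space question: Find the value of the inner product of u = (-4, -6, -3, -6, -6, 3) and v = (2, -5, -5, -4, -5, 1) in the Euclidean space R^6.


Computing the standard inner product <u, v> = sum u_i * v_i
= -4*2 + -6*-5 + -3*-5 + -6*-4 + -6*-5 + 3*1
= -8 + 30 + 15 + 24 + 30 + 3
= 94

94


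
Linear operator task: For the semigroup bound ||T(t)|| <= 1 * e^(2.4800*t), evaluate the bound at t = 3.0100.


||T(3.0100)|| <= 1 * exp(2.4800 * 3.0100)
= 1 * exp(7.4648)
= 1 * 1745.5064
= 1745.5064

1745.5064


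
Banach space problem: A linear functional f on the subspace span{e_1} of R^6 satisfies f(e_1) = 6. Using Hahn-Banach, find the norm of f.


The norm of f is given by ||f|| = sup_{||x||=1} |f(x)|.
On span{e_1}, ||e_1|| = 1, so ||f|| = |f(e_1)| / ||e_1||
= |6| / 1 = 6.0000

6.0000


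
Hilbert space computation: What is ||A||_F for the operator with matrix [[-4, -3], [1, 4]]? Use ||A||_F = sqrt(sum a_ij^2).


||A||_F^2 = sum a_ij^2
= (-4)^2 + (-3)^2 + 1^2 + 4^2
= 16 + 9 + 1 + 16 = 42
||A||_F = sqrt(42) = 6.4807

6.4807


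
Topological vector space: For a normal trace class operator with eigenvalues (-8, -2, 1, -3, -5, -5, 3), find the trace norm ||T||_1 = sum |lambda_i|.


For a normal operator, singular values equal |eigenvalues|.
Trace norm = sum |lambda_i| = 8 + 2 + 1 + 3 + 5 + 5 + 3
= 27

27


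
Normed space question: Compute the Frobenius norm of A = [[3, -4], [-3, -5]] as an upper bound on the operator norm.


||A||_F^2 = sum a_ij^2
= 3^2 + (-4)^2 + (-3)^2 + (-5)^2
= 9 + 16 + 9 + 25 = 59
||A||_F = sqrt(59) = 7.6811

7.6811


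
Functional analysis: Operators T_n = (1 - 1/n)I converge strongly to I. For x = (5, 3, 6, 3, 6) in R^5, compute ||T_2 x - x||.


T_2 x - x = (1 - 1/2)x - x = -x/2
||x|| = sqrt(115) = 10.7238
||T_2 x - x|| = ||x||/2 = 10.7238/2 = 5.3619

5.3619


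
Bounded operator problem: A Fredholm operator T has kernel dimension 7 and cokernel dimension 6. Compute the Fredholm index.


The Fredholm index is defined as ind(T) = dim(ker T) - dim(coker T)
= 7 - 6
= 1

1


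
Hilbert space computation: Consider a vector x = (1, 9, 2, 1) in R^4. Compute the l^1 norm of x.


The l^1 norm equals the sum of absolute values of all components.
||x||_1 = 1 + 9 + 2 + 1
= 13

13.0000


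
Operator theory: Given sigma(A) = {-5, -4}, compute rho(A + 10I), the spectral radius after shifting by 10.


Spectrum of A + 10I = {5, 6}
Spectral radius = max |lambda| over the shifted spectrum
= max(5, 6) = 6

6


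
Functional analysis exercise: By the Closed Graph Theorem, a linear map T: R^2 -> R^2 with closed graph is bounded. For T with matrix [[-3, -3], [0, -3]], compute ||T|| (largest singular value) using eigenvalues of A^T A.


A^T A = [[9, 9], [9, 18]]
trace(A^T A) = 27, det(A^T A) = 81
discriminant = 27^2 - 4*81 = 405
Largest eigenvalue of A^T A = (trace + sqrt(disc))/2 = 23.5623
||T|| = sqrt(23.5623) = 4.8541

4.8541


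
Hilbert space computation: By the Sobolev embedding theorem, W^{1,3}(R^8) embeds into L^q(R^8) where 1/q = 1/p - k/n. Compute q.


Using the Sobolev embedding formula: 1/q = 1/p - k/n
1/q = 1/3 - 1/8 = 5/24
q = 1/(5/24) = 24/5 = 4.8000

4.8000


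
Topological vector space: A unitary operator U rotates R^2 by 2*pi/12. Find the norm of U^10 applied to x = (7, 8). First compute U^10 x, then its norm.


U is a rotation by theta = 2*pi/12
U^10 = rotation by 10*theta = 20*pi/12
cos(20*pi/12) = 0.5000, sin(20*pi/12) = -0.8660
U^10 x = (0.5000 * 7 - -0.8660 * 8, -0.8660 * 7 + 0.5000 * 8)
= (10.4282, -2.0622)
||U^10 x|| = sqrt(10.4282^2 + (-2.0622)^2) = sqrt(113.0000) = 10.6301

10.6301


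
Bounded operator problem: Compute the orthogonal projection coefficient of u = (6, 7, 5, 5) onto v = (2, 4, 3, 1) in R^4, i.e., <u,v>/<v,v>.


Computing <u,v> = 6*2 + 7*4 + 5*3 + 5*1 = 60
Computing <v,v> = 2^2 + 4^2 + 3^2 + 1^2 = 30
Projection coefficient = 60/30 = 2.0000

2.0000


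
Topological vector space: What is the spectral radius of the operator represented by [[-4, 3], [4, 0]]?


For a 2x2 matrix, eigenvalues satisfy lambda^2 - (trace)*lambda + det = 0
trace = -4 + 0 = -4
det = -4*0 - 3*4 = -12
discriminant = (-4)^2 - 4*(-12) = 64
spectral radius = max |eigenvalue| = 6.0000

6.0000


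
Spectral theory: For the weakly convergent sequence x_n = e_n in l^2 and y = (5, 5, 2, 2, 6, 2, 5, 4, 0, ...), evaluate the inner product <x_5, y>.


x_5 = e_5 is the standard basis vector with 1 in position 5.
<x_5, y> = y_5 = 6
As n -> infinity, <x_n, y> -> 0, confirming weak convergence of (x_n) to 0.

6


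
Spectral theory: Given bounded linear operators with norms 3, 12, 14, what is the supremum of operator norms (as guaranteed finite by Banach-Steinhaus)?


By the Uniform Boundedness Principle, the supremum of norms is finite.
sup_k ||T_k|| = max(3, 12, 14) = 14

14


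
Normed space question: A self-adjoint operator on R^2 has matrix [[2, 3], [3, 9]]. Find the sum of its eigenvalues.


For a self-adjoint (symmetric) matrix, the eigenvalues are real.
The sum of eigenvalues equals the trace of the matrix.
trace = 2 + 9 = 11

11


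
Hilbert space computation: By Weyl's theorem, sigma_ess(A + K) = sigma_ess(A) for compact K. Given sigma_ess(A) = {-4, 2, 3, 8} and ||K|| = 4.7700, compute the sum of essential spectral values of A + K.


By Weyl's theorem, the essential spectrum is invariant under compact perturbations.
sigma_ess(A + K) = sigma_ess(A) = {-4, 2, 3, 8}
Sum = -4 + 2 + 3 + 8 = 9

9


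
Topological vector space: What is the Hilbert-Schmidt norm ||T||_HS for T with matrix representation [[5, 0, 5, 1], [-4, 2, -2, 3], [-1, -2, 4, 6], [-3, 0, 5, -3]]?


The Hilbert-Schmidt norm is sqrt(sum of squares of all entries).
Sum of squares = 5^2 + 0^2 + 5^2 + 1^2 + (-4)^2 + 2^2 + (-2)^2 + 3^2 + (-1)^2 + (-2)^2 + 4^2 + 6^2 + (-3)^2 + 0^2 + 5^2 + (-3)^2
= 25 + 0 + 25 + 1 + 16 + 4 + 4 + 9 + 1 + 4 + 16 + 36 + 9 + 0 + 25 + 9 = 184
||T||_HS = sqrt(184) = 13.5647

13.5647


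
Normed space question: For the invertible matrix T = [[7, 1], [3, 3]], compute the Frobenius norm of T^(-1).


det(T) = 7*3 - 1*3 = 18
T^(-1) = (1/18) * [[3, -1], [-3, 7]] = [[0.1667, -0.0556], [-0.1667, 0.3889]]
||T^(-1)||_F^2 = 0.1667^2 + (-0.0556)^2 + (-0.1667)^2 + 0.3889^2 = 0.2099
||T^(-1)||_F = sqrt(0.2099) = 0.4581

0.4581


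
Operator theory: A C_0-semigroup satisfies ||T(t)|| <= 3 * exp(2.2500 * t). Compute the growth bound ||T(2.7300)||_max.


||T(2.7300)|| <= 3 * exp(2.2500 * 2.7300)
= 3 * exp(6.1425)
= 3 * 465.2152
= 1395.6455

1395.6455


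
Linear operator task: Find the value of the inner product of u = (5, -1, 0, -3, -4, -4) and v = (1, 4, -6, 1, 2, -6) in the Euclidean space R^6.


Computing the standard inner product <u, v> = sum u_i * v_i
= 5*1 + -1*4 + 0*-6 + -3*1 + -4*2 + -4*-6
= 5 + -4 + 0 + -3 + -8 + 24
= 14

14


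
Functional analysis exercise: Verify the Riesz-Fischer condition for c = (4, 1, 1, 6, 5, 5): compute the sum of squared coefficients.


sum |c_n|^2 = 4^2 + 1^2 + 1^2 + 6^2 + 5^2 + 5^2
= 16 + 1 + 1 + 36 + 25 + 25
= 104

104


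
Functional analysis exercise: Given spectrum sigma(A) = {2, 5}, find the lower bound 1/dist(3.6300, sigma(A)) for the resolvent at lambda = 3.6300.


dist(3.6300, {2, 5}) = min(|3.6300 - 2|, |3.6300 - 5|)
= min(1.6300, 1.3700) = 1.3700
Resolvent bound = 1/1.3700 = 0.7299

0.7299


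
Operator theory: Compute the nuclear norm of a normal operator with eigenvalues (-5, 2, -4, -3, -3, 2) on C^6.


For a normal operator, singular values equal |eigenvalues|.
Trace norm = sum |lambda_i| = 5 + 2 + 4 + 3 + 3 + 2
= 19

19


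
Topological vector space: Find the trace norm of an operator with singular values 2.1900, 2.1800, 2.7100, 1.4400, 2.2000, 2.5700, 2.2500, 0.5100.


The nuclear norm is the sum of all singular values.
||T||_1 = 2.1900 + 2.1800 + 2.7100 + 1.4400 + 2.2000 + 2.5700 + 2.2500 + 0.5100
= 16.0500

16.0500


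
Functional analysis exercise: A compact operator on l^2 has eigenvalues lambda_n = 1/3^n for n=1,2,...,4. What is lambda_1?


The eigenvalue formula gives lambda_1 = 1/3^1
= 1/3
= 0.3333

0.3333


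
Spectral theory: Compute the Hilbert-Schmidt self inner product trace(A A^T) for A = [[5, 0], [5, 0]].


trace(A * A^T) = sum of squares of all entries
= 5^2 + 0^2 + 5^2 + 0^2
= 25 + 0 + 25 + 0
= 50

50


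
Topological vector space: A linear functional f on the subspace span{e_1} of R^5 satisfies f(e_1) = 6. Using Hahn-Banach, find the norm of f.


The norm of f is given by ||f|| = sup_{||x||=1} |f(x)|.
On span{e_1}, ||e_1|| = 1, so ||f|| = |f(e_1)| / ||e_1||
= |6| / 1 = 6.0000

6.0000


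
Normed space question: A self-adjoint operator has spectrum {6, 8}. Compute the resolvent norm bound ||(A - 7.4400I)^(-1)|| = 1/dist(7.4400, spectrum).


dist(7.4400, {6, 8}) = min(|7.4400 - 6|, |7.4400 - 8|)
= min(1.4400, 0.5600) = 0.5600
Resolvent bound = 1/0.5600 = 1.7857

1.7857


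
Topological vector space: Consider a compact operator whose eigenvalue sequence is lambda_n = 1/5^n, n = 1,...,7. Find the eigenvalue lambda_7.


The eigenvalue formula gives lambda_7 = 1/5^7
= 1/78125
= 1.2800e-05

1.2800e-05


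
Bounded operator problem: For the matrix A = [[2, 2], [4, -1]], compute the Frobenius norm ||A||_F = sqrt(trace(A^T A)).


||A||_F^2 = sum a_ij^2
= 2^2 + 2^2 + 4^2 + (-1)^2
= 4 + 4 + 16 + 1 = 25
||A||_F = sqrt(25) = 5.0000

5.0000


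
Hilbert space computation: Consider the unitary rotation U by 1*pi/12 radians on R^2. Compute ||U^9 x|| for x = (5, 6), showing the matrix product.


U is a rotation by theta = 1*pi/12
U^9 = rotation by 9*theta = 9*pi/12
cos(9*pi/12) = -0.7071, sin(9*pi/12) = 0.7071
U^9 x = (-0.7071 * 5 - 0.7071 * 6, 0.7071 * 5 + -0.7071 * 6)
= (-7.7782, -0.7071)
||U^9 x|| = sqrt((-7.7782)^2 + (-0.7071)^2) = sqrt(61.0000) = 7.8102

7.8102


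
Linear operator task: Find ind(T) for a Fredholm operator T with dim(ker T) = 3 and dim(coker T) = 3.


The Fredholm index is defined as ind(T) = dim(ker T) - dim(coker T)
= 3 - 3
= 0

0


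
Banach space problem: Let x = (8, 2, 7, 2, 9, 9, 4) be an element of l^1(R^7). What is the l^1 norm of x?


The l^1 norm equals the sum of absolute values of all components.
||x||_1 = 8 + 2 + 7 + 2 + 9 + 9 + 4
= 41

41.0000


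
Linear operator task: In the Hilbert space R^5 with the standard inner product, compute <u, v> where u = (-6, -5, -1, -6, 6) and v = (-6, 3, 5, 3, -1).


Computing the standard inner product <u, v> = sum u_i * v_i
= -6*-6 + -5*3 + -1*5 + -6*3 + 6*-1
= 36 + -15 + -5 + -18 + -6
= -8

-8


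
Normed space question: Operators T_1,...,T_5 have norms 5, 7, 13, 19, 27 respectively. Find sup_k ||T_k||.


By the Uniform Boundedness Principle, the supremum of norms is finite.
sup_k ||T_k|| = max(5, 7, 13, 19, 27) = 27

27


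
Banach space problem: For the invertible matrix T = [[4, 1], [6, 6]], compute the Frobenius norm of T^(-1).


det(T) = 4*6 - 1*6 = 18
T^(-1) = (1/18) * [[6, -1], [-6, 4]] = [[0.3333, -0.0556], [-0.3333, 0.2222]]
||T^(-1)||_F^2 = 0.3333^2 + (-0.0556)^2 + (-0.3333)^2 + 0.2222^2 = 0.2747
||T^(-1)||_F = sqrt(0.2747) = 0.5241

0.5241


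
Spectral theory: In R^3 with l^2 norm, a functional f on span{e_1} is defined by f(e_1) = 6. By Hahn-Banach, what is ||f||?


The norm of f is given by ||f|| = sup_{||x||=1} |f(x)|.
On span{e_1}, ||e_1|| = 1, so ||f|| = |f(e_1)| / ||e_1||
= |6| / 1 = 6.0000

6.0000


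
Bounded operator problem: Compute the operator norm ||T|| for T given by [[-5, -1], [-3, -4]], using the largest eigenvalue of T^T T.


A^T A = [[34, 17], [17, 17]]
trace(A^T A) = 51, det(A^T A) = 289
discriminant = 51^2 - 4*289 = 1445
Largest eigenvalue of A^T A = (trace + sqrt(disc))/2 = 44.5066
||T|| = sqrt(44.5066) = 6.6713

6.6713


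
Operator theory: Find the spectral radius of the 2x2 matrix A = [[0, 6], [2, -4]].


For a 2x2 matrix, eigenvalues satisfy lambda^2 - (trace)*lambda + det = 0
trace = 0 + -4 = -4
det = 0*-4 - 6*2 = -12
discriminant = (-4)^2 - 4*(-12) = 64
spectral radius = max |eigenvalue| = 6.0000

6.0000


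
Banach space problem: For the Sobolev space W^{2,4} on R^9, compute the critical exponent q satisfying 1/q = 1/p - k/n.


Using the Sobolev embedding formula: 1/q = 1/p - k/n
1/q = 1/4 - 2/9 = 1/36
q = 1/(1/36) = 36

36.0000


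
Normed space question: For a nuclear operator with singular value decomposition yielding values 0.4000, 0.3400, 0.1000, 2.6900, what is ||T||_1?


The nuclear norm is the sum of all singular values.
||T||_1 = 0.4000 + 0.3400 + 0.1000 + 2.6900
= 3.5300

3.5300


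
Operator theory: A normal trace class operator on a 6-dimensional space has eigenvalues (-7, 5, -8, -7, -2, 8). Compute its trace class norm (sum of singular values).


For a normal operator, singular values equal |eigenvalues|.
Trace norm = sum |lambda_i| = 7 + 5 + 8 + 7 + 2 + 8
= 37

37


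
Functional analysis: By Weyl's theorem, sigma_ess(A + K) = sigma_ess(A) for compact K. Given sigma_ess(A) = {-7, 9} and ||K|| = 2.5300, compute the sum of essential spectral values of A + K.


By Weyl's theorem, the essential spectrum is invariant under compact perturbations.
sigma_ess(A + K) = sigma_ess(A) = {-7, 9}
Sum = -7 + 9 = 2

2


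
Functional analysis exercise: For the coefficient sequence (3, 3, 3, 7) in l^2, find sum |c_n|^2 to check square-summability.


sum |c_n|^2 = 3^2 + 3^2 + 3^2 + 7^2
= 9 + 9 + 9 + 49
= 76

76


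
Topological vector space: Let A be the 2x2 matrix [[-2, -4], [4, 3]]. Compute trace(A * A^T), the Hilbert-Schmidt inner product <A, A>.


trace(A * A^T) = sum of squares of all entries
= (-2)^2 + (-4)^2 + 4^2 + 3^2
= 4 + 16 + 16 + 9
= 45

45


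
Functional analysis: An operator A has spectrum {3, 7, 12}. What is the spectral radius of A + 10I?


Spectrum of A + 10I = {13, 17, 22}
Spectral radius = max |lambda| over the shifted spectrum
= max(13, 17, 22) = 22

22


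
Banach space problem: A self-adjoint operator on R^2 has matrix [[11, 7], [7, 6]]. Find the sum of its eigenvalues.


For a self-adjoint (symmetric) matrix, the eigenvalues are real.
The sum of eigenvalues equals the trace of the matrix.
trace = 11 + 6 = 17

17


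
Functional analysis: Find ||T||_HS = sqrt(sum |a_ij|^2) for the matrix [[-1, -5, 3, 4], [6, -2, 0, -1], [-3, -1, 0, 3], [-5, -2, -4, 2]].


The Hilbert-Schmidt norm is sqrt(sum of squares of all entries).
Sum of squares = (-1)^2 + (-5)^2 + 3^2 + 4^2 + 6^2 + (-2)^2 + 0^2 + (-1)^2 + (-3)^2 + (-1)^2 + 0^2 + 3^2 + (-5)^2 + (-2)^2 + (-4)^2 + 2^2
= 1 + 25 + 9 + 16 + 36 + 4 + 0 + 1 + 9 + 1 + 0 + 9 + 25 + 4 + 16 + 4 = 160
||T||_HS = sqrt(160) = 12.6491

12.6491


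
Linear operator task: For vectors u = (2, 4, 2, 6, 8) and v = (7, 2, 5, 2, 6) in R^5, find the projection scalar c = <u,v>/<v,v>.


Computing <u,v> = 2*7 + 4*2 + 2*5 + 6*2 + 8*6 = 92
Computing <v,v> = 7^2 + 2^2 + 5^2 + 2^2 + 6^2 = 118
Projection coefficient = 92/118 = 0.7797

0.7797


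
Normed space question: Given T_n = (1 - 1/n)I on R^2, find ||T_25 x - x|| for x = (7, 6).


T_25 x - x = (1 - 1/25)x - x = -x/25
||x|| = sqrt(85) = 9.2195
||T_25 x - x|| = ||x||/25 = 9.2195/25 = 0.3688

0.3688


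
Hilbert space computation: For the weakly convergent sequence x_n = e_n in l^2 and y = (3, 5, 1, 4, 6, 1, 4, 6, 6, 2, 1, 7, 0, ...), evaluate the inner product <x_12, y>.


x_12 = e_12 is the standard basis vector with 1 in position 12.
<x_12, y> = y_12 = 7
As n -> infinity, <x_n, y> -> 0, confirming weak convergence of (x_n) to 0.

7


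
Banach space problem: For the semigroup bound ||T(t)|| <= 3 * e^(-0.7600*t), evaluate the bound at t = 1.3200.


||T(1.3200)|| <= 3 * exp(-0.7600 * 1.3200)
= 3 * exp(-1.0032)
= 3 * 0.3667
= 1.1001

1.1001


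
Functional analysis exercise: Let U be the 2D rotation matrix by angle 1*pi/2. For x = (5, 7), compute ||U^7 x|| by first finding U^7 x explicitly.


U is a rotation by theta = 1*pi/2
U^7 = rotation by 7*theta = 7*pi/2 = 3*pi/2 (mod 2*pi)
cos(3*pi/2) = 0.0000, sin(3*pi/2) = -1.0000
U^7 x = (0.0000 * 5 - -1.0000 * 7, -1.0000 * 5 + 0.0000 * 7)
= (7.0000, -5.0000)
||U^7 x|| = sqrt(7.0000^2 + (-5.0000)^2) = sqrt(74.0000) = 8.6023

8.6023


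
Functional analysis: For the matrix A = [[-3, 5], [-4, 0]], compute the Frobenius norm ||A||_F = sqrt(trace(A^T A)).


||A||_F^2 = sum a_ij^2
= (-3)^2 + 5^2 + (-4)^2 + 0^2
= 9 + 25 + 16 + 0 = 50
||A||_F = sqrt(50) = 7.0711

7.0711


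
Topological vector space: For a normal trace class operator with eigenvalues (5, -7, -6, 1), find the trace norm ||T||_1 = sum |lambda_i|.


For a normal operator, singular values equal |eigenvalues|.
Trace norm = sum |lambda_i| = 5 + 7 + 6 + 1
= 19

19


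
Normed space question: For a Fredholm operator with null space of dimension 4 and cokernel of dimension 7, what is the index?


The Fredholm index is defined as ind(T) = dim(ker T) - dim(coker T)
= 4 - 7
= -3

-3


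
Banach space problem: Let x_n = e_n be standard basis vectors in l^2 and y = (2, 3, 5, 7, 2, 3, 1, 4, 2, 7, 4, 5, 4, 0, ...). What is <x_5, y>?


x_5 = e_5 is the standard basis vector with 1 in position 5.
<x_5, y> = y_5 = 2
As n -> infinity, <x_n, y> -> 0, confirming weak convergence of (x_n) to 0.

2


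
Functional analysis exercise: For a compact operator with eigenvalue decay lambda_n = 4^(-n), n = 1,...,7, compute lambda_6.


The eigenvalue formula gives lambda_6 = 1/4^6
= 1/4096
= 2.4414e-04

2.4414e-04


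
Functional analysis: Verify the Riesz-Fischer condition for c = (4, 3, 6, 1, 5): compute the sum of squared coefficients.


sum |c_n|^2 = 4^2 + 3^2 + 6^2 + 1^2 + 5^2
= 16 + 9 + 36 + 1 + 25
= 87

87


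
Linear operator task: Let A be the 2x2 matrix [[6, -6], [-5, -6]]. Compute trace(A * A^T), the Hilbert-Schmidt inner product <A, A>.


trace(A * A^T) = sum of squares of all entries
= 6^2 + (-6)^2 + (-5)^2 + (-6)^2
= 36 + 36 + 25 + 36
= 133

133


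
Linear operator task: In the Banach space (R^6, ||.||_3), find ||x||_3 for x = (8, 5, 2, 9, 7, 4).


The l^3 norm = (sum |x_i|^3)^(1/3)
Sum of 3th powers = 512 + 125 + 8 + 729 + 343 + 64 = 1781
||x||_3 = (1781)^(1/3) = 12.1215

12.1215


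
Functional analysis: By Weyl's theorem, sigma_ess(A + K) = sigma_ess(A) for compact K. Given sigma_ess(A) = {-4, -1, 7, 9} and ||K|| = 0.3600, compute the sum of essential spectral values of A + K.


By Weyl's theorem, the essential spectrum is invariant under compact perturbations.
sigma_ess(A + K) = sigma_ess(A) = {-4, -1, 7, 9}
Sum = -4 + -1 + 7 + 9 = 11

11


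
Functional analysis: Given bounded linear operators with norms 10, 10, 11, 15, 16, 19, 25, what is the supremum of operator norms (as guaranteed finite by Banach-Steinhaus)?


By the Uniform Boundedness Principle, the supremum of norms is finite.
sup_k ||T_k|| = max(10, 10, 11, 15, 16, 19, 25) = 25

25


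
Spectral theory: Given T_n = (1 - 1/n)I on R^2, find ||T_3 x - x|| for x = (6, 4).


T_3 x - x = (1 - 1/3)x - x = -x/3
||x|| = sqrt(52) = 7.2111
||T_3 x - x|| = ||x||/3 = 7.2111/3 = 2.4037

2.4037


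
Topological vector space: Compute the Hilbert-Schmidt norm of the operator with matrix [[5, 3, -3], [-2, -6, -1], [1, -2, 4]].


The Hilbert-Schmidt norm is sqrt(sum of squares of all entries).
Sum of squares = 5^2 + 3^2 + (-3)^2 + (-2)^2 + (-6)^2 + (-1)^2 + 1^2 + (-2)^2 + 4^2
= 25 + 9 + 9 + 4 + 36 + 1 + 1 + 4 + 16 = 105
||T||_HS = sqrt(105) = 10.2470

10.2470


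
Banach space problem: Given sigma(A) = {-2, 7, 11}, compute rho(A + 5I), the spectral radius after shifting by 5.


Spectrum of A + 5I = {3, 12, 16}
Spectral radius = max |lambda| over the shifted spectrum
= max(3, 12, 16) = 16

16


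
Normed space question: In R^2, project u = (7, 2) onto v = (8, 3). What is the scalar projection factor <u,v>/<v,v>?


Computing <u,v> = 7*8 + 2*3 = 62
Computing <v,v> = 8^2 + 3^2 = 73
Projection coefficient = 62/73 = 0.8493

0.8493


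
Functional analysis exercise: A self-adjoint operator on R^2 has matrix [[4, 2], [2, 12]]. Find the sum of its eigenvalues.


For a self-adjoint (symmetric) matrix, the eigenvalues are real.
The sum of eigenvalues equals the trace of the matrix.
trace = 4 + 12 = 16

16


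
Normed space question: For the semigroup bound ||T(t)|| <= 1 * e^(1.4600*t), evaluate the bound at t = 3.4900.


||T(3.4900)|| <= 1 * exp(1.4600 * 3.4900)
= 1 * exp(5.0954)
= 1 * 163.2691
= 163.2691

163.2691


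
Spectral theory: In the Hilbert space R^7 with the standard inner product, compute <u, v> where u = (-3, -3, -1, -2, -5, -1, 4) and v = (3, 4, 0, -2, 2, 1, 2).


Computing the standard inner product <u, v> = sum u_i * v_i
= -3*3 + -3*4 + -1*0 + -2*-2 + -5*2 + -1*1 + 4*2
= -9 + -12 + 0 + 4 + -10 + -1 + 8
= -20

-20


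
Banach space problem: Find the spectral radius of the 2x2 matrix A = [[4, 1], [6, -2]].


For a 2x2 matrix, eigenvalues satisfy lambda^2 - (trace)*lambda + det = 0
trace = 4 + -2 = 2
det = 4*-2 - 1*6 = -14
discriminant = 2^2 - 4*(-14) = 60
spectral radius = max |eigenvalue| = 4.8730

4.8730


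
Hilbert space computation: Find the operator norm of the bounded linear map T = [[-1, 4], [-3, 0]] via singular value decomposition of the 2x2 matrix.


A^T A = [[10, -4], [-4, 16]]
trace(A^T A) = 26, det(A^T A) = 144
discriminant = 26^2 - 4*144 = 100
Largest eigenvalue of A^T A = (trace + sqrt(disc))/2 = 18.0000
||T|| = sqrt(18.0000) = 4.2426

4.2426


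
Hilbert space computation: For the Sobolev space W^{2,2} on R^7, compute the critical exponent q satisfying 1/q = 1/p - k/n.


Using the Sobolev embedding formula: 1/q = 1/p - k/n
1/q = 1/2 - 2/7 = 3/14
q = 1/(3/14) = 14/3 = 4.6667

4.6667


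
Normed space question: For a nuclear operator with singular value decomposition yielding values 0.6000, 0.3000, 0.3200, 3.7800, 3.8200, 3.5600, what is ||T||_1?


The nuclear norm is the sum of all singular values.
||T||_1 = 0.6000 + 0.3000 + 0.3200 + 3.7800 + 3.8200 + 3.5600
= 12.3800

12.3800


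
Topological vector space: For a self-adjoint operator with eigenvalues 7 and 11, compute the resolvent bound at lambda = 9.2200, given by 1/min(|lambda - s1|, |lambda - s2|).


dist(9.2200, {7, 11}) = min(|9.2200 - 7|, |9.2200 - 11|)
= min(2.2200, 1.7800) = 1.7800
Resolvent bound = 1/1.7800 = 0.5618

0.5618


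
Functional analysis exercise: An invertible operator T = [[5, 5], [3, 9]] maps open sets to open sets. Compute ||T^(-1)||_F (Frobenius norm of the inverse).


det(T) = 5*9 - 5*3 = 30
T^(-1) = (1/30) * [[9, -5], [-3, 5]] = [[0.3000, -0.1667], [-0.1000, 0.1667]]
||T^(-1)||_F^2 = 0.3000^2 + (-0.1667)^2 + (-0.1000)^2 + 0.1667^2 = 0.1556
||T^(-1)||_F = sqrt(0.1556) = 0.3944

0.3944


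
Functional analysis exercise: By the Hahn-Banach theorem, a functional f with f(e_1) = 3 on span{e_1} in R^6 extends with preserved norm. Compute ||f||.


The norm of f is given by ||f|| = sup_{||x||=1} |f(x)|.
On span{e_1}, ||e_1|| = 1, so ||f|| = |f(e_1)| / ||e_1||
= |3| / 1 = 3.0000

3.0000


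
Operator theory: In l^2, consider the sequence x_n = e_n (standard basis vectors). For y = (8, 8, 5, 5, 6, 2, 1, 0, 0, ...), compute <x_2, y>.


x_2 = e_2 is the standard basis vector with 1 in position 2.
<x_2, y> = y_2 = 8
As n -> infinity, <x_n, y> -> 0, confirming weak convergence of (x_n) to 0.

8


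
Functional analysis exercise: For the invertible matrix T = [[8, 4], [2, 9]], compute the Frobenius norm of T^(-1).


det(T) = 8*9 - 4*2 = 64
T^(-1) = (1/64) * [[9, -4], [-2, 8]] = [[0.1406, -0.0625], [-0.0312, 0.1250]]
||T^(-1)||_F^2 = 0.1406^2 + (-0.0625)^2 + (-0.0312)^2 + 0.1250^2 = 0.0403
||T^(-1)||_F = sqrt(0.0403) = 0.2007

0.2007


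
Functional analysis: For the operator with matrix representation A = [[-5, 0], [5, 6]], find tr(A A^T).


trace(A * A^T) = sum of squares of all entries
= (-5)^2 + 0^2 + 5^2 + 6^2
= 25 + 0 + 25 + 36
= 86

86


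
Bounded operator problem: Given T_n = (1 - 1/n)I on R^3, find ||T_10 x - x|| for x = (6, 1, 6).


T_10 x - x = (1 - 1/10)x - x = -x/10
||x|| = sqrt(73) = 8.5440
||T_10 x - x|| = ||x||/10 = 8.5440/10 = 0.8544

0.8544


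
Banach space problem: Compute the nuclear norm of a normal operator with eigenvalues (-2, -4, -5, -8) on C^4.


For a normal operator, singular values equal |eigenvalues|.
Trace norm = sum |lambda_i| = 2 + 4 + 5 + 8
= 19

19


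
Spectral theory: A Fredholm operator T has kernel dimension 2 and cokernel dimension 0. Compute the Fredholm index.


The Fredholm index is defined as ind(T) = dim(ker T) - dim(coker T)
= 2 - 0
= 2

2


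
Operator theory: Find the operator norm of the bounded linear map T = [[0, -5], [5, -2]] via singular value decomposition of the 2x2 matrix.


A^T A = [[25, -10], [-10, 29]]
trace(A^T A) = 54, det(A^T A) = 625
discriminant = 54^2 - 4*625 = 416
Largest eigenvalue of A^T A = (trace + sqrt(disc))/2 = 37.1980
||T|| = sqrt(37.1980) = 6.0990

6.0990


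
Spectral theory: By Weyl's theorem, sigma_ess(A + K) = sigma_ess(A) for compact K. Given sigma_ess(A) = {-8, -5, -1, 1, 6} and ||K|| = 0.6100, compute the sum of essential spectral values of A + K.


By Weyl's theorem, the essential spectrum is invariant under compact perturbations.
sigma_ess(A + K) = sigma_ess(A) = {-8, -5, -1, 1, 6}
Sum = -8 + -5 + -1 + 1 + 6 = -7

-7


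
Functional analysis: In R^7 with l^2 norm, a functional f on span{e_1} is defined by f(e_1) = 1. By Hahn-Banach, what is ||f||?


The norm of f is given by ||f|| = sup_{||x||=1} |f(x)|.
On span{e_1}, ||e_1|| = 1, so ||f|| = |f(e_1)| / ||e_1||
= |1| / 1 = 1.0000

1.0000


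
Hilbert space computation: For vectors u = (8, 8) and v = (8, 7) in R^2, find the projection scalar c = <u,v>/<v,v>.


Computing <u,v> = 8*8 + 8*7 = 120
Computing <v,v> = 8^2 + 7^2 = 113
Projection coefficient = 120/113 = 1.0619

1.0619


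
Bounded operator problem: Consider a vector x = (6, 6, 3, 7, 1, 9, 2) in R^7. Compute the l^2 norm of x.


The l^2 norm = (sum |x_i|^2)^(1/2)
Sum of 2th powers = 36 + 36 + 9 + 49 + 1 + 81 + 4 = 216
||x||_2 = (216)^(1/2) = 14.6969

14.6969


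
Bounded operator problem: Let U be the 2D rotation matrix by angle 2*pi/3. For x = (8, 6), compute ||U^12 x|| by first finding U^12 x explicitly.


U is a rotation by theta = 2*pi/3
U^12 = rotation by 12*theta = 24*pi/3 = 0*pi/3 (mod 2*pi)
cos(0*pi/3) = 1.0000, sin(0*pi/3) = 0.0000
U^12 x = (1.0000 * 8 - 0.0000 * 6, 0.0000 * 8 + 1.0000 * 6)
= (8.0000, 6.0000)
||U^12 x|| = sqrt(8.0000^2 + 6.0000^2) = sqrt(100.0000) = 10.0000

10.0000


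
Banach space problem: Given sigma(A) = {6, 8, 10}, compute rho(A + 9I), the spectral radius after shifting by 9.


Spectrum of A + 9I = {15, 17, 19}
Spectral radius = max |lambda| over the shifted spectrum
= max(15, 17, 19) = 19

19


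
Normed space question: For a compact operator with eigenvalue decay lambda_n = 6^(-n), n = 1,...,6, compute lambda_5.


The eigenvalue formula gives lambda_5 = 1/6^5
= 1/7776
= 1.2860e-04

1.2860e-04


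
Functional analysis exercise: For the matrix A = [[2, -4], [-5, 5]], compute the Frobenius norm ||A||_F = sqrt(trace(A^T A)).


||A||_F^2 = sum a_ij^2
= 2^2 + (-4)^2 + (-5)^2 + 5^2
= 4 + 16 + 25 + 25 = 70
||A||_F = sqrt(70) = 8.3666

8.3666


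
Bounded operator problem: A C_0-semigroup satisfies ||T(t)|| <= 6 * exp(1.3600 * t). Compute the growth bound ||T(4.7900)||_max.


||T(4.7900)|| <= 6 * exp(1.3600 * 4.7900)
= 6 * exp(6.5144)
= 6 * 674.7890
= 4048.7338

4048.7338


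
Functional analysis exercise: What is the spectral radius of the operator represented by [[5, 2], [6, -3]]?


For a 2x2 matrix, eigenvalues satisfy lambda^2 - (trace)*lambda + det = 0
trace = 5 + -3 = 2
det = 5*-3 - 2*6 = -27
discriminant = 2^2 - 4*(-27) = 112
spectral radius = max |eigenvalue| = 6.2915

6.2915


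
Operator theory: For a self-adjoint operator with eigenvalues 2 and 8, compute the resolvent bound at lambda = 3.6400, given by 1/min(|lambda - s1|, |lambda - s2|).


dist(3.6400, {2, 8}) = min(|3.6400 - 2|, |3.6400 - 8|)
= min(1.6400, 4.3600) = 1.6400
Resolvent bound = 1/1.6400 = 0.6098

0.6098


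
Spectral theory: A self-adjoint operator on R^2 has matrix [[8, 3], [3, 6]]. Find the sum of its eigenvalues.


For a self-adjoint (symmetric) matrix, the eigenvalues are real.
The sum of eigenvalues equals the trace of the matrix.
trace = 8 + 6 = 14

14


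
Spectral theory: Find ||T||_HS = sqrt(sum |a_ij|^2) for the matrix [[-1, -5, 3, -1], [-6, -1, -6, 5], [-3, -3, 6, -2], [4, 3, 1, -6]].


The Hilbert-Schmidt norm is sqrt(sum of squares of all entries).
Sum of squares = (-1)^2 + (-5)^2 + 3^2 + (-1)^2 + (-6)^2 + (-1)^2 + (-6)^2 + 5^2 + (-3)^2 + (-3)^2 + 6^2 + (-2)^2 + 4^2 + 3^2 + 1^2 + (-6)^2
= 1 + 25 + 9 + 1 + 36 + 1 + 36 + 25 + 9 + 9 + 36 + 4 + 16 + 9 + 1 + 36 = 254
||T||_HS = sqrt(254) = 15.9374

15.9374


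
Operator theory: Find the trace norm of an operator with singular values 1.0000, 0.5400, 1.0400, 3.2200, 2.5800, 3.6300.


The nuclear norm is the sum of all singular values.
||T||_1 = 1.0000 + 0.5400 + 1.0400 + 3.2200 + 2.5800 + 3.6300
= 12.0100

12.0100


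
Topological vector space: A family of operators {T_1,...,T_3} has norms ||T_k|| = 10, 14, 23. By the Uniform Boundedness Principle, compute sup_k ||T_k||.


By the Uniform Boundedness Principle, the supremum of norms is finite.
sup_k ||T_k|| = max(10, 14, 23) = 23

23


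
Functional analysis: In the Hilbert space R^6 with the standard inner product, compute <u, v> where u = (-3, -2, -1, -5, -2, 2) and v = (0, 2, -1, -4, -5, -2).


Computing the standard inner product <u, v> = sum u_i * v_i
= -3*0 + -2*2 + -1*-1 + -5*-4 + -2*-5 + 2*-2
= 0 + -4 + 1 + 20 + 10 + -4
= 23

23


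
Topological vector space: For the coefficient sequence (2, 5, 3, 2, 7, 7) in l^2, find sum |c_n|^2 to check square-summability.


sum |c_n|^2 = 2^2 + 5^2 + 3^2 + 2^2 + 7^2 + 7^2
= 4 + 25 + 9 + 4 + 49 + 49
= 140

140


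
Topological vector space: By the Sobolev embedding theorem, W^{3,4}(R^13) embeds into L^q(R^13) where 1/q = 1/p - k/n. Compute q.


Using the Sobolev embedding formula: 1/q = 1/p - k/n
1/q = 1/4 - 3/13 = 1/52
q = 1/(1/52) = 52

52.0000


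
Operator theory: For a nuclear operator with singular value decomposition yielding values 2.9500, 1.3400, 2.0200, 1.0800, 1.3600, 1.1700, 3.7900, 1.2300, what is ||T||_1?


The nuclear norm is the sum of all singular values.
||T||_1 = 2.9500 + 1.3400 + 2.0200 + 1.0800 + 1.3600 + 1.1700 + 3.7900 + 1.2300
= 14.9400

14.9400


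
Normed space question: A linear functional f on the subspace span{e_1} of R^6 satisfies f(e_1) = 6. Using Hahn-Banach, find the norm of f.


The norm of f is given by ||f|| = sup_{||x||=1} |f(x)|.
On span{e_1}, ||e_1|| = 1, so ||f|| = |f(e_1)| / ||e_1||
= |6| / 1 = 6.0000

6.0000


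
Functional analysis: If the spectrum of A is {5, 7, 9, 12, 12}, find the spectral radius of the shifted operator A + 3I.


Spectrum of A + 3I = {8, 10, 12, 15, 15}
Spectral radius = max |lambda| over the shifted spectrum
= max(8, 10, 12, 15, 15) = 15

15


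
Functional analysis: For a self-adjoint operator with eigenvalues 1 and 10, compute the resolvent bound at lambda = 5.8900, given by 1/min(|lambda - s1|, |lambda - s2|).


dist(5.8900, {1, 10}) = min(|5.8900 - 1|, |5.8900 - 10|)
= min(4.8900, 4.1100) = 4.1100
Resolvent bound = 1/4.1100 = 0.2433

0.2433


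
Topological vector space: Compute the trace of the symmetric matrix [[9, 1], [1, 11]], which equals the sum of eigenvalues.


For a self-adjoint (symmetric) matrix, the eigenvalues are real.
The sum of eigenvalues equals the trace of the matrix.
trace = 9 + 11 = 20

20


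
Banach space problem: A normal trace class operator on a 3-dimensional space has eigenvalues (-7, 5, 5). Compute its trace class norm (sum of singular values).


For a normal operator, singular values equal |eigenvalues|.
Trace norm = sum |lambda_i| = 7 + 5 + 5
= 17

17


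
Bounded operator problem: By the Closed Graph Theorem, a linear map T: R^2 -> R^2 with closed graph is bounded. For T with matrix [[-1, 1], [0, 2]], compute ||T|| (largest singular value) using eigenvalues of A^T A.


A^T A = [[1, -1], [-1, 5]]
trace(A^T A) = 6, det(A^T A) = 4
discriminant = 6^2 - 4*4 = 20
Largest eigenvalue of A^T A = (trace + sqrt(disc))/2 = 5.2361
||T|| = sqrt(5.2361) = 2.2882

2.2882


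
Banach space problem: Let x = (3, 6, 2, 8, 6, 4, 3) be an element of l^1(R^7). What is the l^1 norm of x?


The l^1 norm equals the sum of absolute values of all components.
||x||_1 = 3 + 6 + 2 + 8 + 6 + 4 + 3
= 32

32.0000


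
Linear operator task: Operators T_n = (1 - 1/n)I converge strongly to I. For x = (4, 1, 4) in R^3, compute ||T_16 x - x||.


T_16 x - x = (1 - 1/16)x - x = -x/16
||x|| = sqrt(33) = 5.7446
||T_16 x - x|| = ||x||/16 = 5.7446/16 = 0.3590

0.3590


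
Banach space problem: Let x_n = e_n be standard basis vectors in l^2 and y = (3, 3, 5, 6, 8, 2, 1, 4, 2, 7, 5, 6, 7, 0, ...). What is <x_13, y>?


x_13 = e_13 is the standard basis vector with 1 in position 13.
<x_13, y> = y_13 = 7
As n -> infinity, <x_n, y> -> 0, confirming weak convergence of (x_n) to 0.

7


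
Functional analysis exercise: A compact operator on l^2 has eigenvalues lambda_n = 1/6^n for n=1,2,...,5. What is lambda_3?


The eigenvalue formula gives lambda_3 = 1/6^3
= 1/216
= 0.0046

0.0046
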